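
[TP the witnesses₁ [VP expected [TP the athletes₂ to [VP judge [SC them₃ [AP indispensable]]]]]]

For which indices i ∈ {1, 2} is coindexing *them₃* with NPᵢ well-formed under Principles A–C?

*them* is a pronoun, so Principle B applies: it must be free in its binding domain.
Binding domain of *them₃*: the embedded TP, whose subject is the athletes₂.
*the witnesses₁* c-commands the pronoun but from outside its binding domain, and is not c-commanded by it → coindexation permitted.
*the athletes₂* c-commands the pronoun within its binding domain → coindexation would violate Principle B.

{1}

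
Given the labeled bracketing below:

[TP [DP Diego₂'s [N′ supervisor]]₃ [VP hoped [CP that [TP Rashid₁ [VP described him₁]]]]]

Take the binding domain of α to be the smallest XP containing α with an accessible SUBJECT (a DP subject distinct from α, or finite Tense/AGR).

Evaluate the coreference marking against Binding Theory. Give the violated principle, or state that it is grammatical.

The two coindexed NPs are *Rashid₁* and *him₁*.
*him₁* is a pronoun. Its binding domain is the embedded TP, whose subject is Rashid₁.
*Rashid₁* c-commands it within that domain and carries the same index.
The pronoun is locally bound → Principle B violation.

Principle B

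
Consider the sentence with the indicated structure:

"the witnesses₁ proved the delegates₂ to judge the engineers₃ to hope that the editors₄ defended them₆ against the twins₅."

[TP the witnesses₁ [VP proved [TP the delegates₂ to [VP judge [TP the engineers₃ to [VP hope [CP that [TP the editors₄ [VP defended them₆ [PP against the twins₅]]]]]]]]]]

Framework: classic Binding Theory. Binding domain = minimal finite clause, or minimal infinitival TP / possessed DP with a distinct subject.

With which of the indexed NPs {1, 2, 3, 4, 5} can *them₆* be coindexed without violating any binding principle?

*them* is a pronoun, so Principle B applies: it must be free in its binding domain.
Binding domain of *them₆*: the embedded TP, whose subject is the editors₄.
*the witnesses₁* c-commands the pronoun but from outside its binding domain, and is not c-commanded by it → coindexation permitted.
*the delegates₂* c-commands the pronoun but from outside its binding domain, and is not c-commanded by it → coindexation permitted.
*the engineers₃* c-commands the pronoun but from outside its binding domain, and is not c-commanded by it → coindexation permitted.
*the editors₄* c-commands the pronoun within its binding domain → coindexation would violate Principle B.
*the twins₅*: the pronoun c-commands this R-expression → coindexation would violate Principle C on *the twins₅*.

{1, 2, 3}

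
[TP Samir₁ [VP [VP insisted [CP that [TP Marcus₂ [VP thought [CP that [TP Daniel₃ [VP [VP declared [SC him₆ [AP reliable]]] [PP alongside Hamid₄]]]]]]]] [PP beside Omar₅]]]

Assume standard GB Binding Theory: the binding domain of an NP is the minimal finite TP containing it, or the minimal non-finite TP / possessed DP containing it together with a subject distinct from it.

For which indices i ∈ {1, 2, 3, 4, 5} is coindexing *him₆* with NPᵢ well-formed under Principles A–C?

{1, 2, 4, 5}

*him* is a pronoun, so Principle B applies: it must be free in its binding domain.
Binding domain of *him₆*: the embedded TP, whose subject is Daniel₃.
*Samir₁* c-commands the pronoun but from outside its binding domain, and is not c-commanded by it → coindexation permitted.
*Marcus₂* c-commands the pronoun but from outside its binding domain, and is not c-commanded by it → coindexation permitted.
*Daniel₃* c-commands the pronoun within its binding domain → coindexation would violate Principle B.
*Hamid₄* and the pronoun do not c-command one another → neither Principle B nor Principle C is at stake; coindexation permitted.
*Omar₅* and the pronoun do not c-command one another → neither Principle B nor Principle C is at stake; coindexation permitted.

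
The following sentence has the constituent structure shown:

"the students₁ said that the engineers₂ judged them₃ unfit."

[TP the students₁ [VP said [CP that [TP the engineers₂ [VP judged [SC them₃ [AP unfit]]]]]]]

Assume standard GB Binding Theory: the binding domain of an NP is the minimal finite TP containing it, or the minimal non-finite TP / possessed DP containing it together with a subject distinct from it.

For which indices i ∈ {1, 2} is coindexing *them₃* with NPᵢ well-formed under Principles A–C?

{1}

*them* is a pronoun, so Principle B applies: it must be free in its binding domain.
Binding domain of *them₃*: the embedded TP, whose subject is the engineers₂.
*the students₁* c-commands the pronoun but from outside its binding domain, and is not c-commanded by it → coindexation permitted.
*the engineers₂* c-commands the pronoun within its binding domain → coindexation would violate Principle B.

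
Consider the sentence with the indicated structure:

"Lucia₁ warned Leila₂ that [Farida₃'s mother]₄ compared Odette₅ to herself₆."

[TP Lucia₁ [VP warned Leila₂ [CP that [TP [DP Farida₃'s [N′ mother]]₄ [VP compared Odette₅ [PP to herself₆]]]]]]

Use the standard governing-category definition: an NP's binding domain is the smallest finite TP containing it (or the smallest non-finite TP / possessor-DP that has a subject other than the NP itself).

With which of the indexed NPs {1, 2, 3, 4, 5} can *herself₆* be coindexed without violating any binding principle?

{4, 5}

*herself* is an anaphor, so Principle A applies: it must be bound in its binding domain.
Binding domain of *herself₆*: the embedded TP, whose subject is [Farida₃'s mother]₄.
*Lucia₁* c-commands the anaphor but is outside its binding domain → cannot satisfy Principle A.
*Leila₂* c-commands the anaphor but is outside its binding domain → cannot satisfy Principle A.
*Farida₃* does not c-command the anaphor → cannot bind it.
*[Farida₃'s mother]₄* c-commands the anaphor within its binding domain → licit binder.
*Odette₅* c-commands the anaphor within its binding domain → licit binder.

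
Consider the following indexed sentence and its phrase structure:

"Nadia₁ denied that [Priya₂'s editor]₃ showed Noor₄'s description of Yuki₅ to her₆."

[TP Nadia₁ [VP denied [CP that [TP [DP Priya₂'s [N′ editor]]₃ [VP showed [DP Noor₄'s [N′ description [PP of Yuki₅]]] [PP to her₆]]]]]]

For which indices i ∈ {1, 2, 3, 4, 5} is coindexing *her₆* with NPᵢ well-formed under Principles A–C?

*her* is a pronoun, so Principle B applies: it must be free in its binding domain.
Binding domain of *her₆*: the embedded TP, whose subject is [Priya₂'s editor]₃.
*Nadia₁* c-commands the pronoun but from outside its binding domain, and is not c-commanded by it → coindexation permitted.
*Priya₂* and the pronoun do not c-command one another → neither Principle B nor Principle C is at stake; coindexation permitted.
*[Priya₂'s editor]₃* c-commands the pronoun within its binding domain → coindexation would violate Principle B.
*Noor₄* and the pronoun do not c-command one another → neither Principle B nor Principle C is at stake; coindexation permitted.
*Yuki₅* and the pronoun do not c-command one another → neither Principle B nor Principle C is at stake; coindexation permitted.

{1, 2, 4, 5}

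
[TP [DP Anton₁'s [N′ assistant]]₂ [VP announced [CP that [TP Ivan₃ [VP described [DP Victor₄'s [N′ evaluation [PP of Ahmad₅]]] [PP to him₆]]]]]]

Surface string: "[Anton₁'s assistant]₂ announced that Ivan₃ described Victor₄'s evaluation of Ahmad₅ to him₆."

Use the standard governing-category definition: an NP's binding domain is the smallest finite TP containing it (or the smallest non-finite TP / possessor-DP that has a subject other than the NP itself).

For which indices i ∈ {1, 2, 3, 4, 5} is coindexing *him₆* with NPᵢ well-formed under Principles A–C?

*him* is a pronoun, so Principle B applies: it must be free in its binding domain.
Binding domain of *him₆*: the embedded TP, whose subject is Ivan₃.
*Anton₁* and the pronoun do not c-command one another → neither Principle B nor Principle C is at stake; coindexation permitted.
*[Anton₁'s assistant]₂* c-commands the pronoun but from outside its binding domain, and is not c-commanded by it → coindexation permitted.
*Ivan₃* c-commands the pronoun within its binding domain → coindexation would violate Principle B.
*Victor₄* and the pronoun do not c-command one another → neither Principle B nor Principle C is at stake; coindexation permitted.
*Ahmad₅* and the pronoun do not c-command one another → neither Principle B nor Principle C is at stake; coindexation permitted.

{1, 2, 4, 5}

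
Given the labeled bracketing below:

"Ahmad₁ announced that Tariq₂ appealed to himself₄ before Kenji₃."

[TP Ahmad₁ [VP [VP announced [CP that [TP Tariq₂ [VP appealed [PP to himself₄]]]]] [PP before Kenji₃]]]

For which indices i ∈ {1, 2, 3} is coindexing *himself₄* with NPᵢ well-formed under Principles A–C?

*himself* is an anaphor, so Principle A applies: it must be bound in its binding domain.
Binding domain of *himself₄*: the embedded TP, whose subject is Tariq₂.
*Ahmad₁* c-commands the anaphor but is outside its binding domain → cannot satisfy Principle A.
*Tariq₂* c-commands the anaphor within its binding domain → licit binder.
*Kenji₃* does not c-command the anaphor → cannot bind it.

{2}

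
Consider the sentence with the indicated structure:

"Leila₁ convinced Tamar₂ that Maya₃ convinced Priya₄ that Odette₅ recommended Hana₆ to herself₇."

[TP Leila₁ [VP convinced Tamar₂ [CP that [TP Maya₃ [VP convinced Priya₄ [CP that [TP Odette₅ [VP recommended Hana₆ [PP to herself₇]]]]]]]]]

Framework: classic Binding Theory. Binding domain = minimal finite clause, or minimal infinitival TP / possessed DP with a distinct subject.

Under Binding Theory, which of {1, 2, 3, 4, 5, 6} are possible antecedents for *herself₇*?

*herself* is an anaphor, so Principle A applies: it must be bound in its binding domain.
Binding domain of *herself₇*: the embedded TP, whose subject is Odette₅.
*Leila₁* c-commands the anaphor but is outside its binding domain → cannot satisfy Principle A.
*Tamar₂* c-commands the anaphor but is outside its binding domain → cannot satisfy Principle A.
*Maya₃* c-commands the anaphor but is outside its binding domain → cannot satisfy Principle A.
*Priya₄* c-commands the anaphor but is outside its binding domain → cannot satisfy Principle A.
*Odette₅* c-commands the anaphor within its binding domain → licit binder.
*Hana₆* c-commands the anaphor within its binding domain → licit binder.

{5, 6}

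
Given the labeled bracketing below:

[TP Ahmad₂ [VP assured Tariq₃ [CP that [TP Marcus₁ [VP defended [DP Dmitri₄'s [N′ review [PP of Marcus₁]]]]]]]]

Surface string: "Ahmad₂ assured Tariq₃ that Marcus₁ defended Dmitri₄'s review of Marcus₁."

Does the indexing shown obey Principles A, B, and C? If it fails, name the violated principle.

The two coindexed NPs are *Marcus₁* (the lower occurrence) and *Marcus₁* (the higher occurrence).
*Marcus₁* (the lower occurrence) is an R-expression. Principle C requires it to be free everywhere.
*Marcus₁* (the higher occurrence) c-commands it and carries the same index.
The R-expression is bound → Principle C violation.

Principle C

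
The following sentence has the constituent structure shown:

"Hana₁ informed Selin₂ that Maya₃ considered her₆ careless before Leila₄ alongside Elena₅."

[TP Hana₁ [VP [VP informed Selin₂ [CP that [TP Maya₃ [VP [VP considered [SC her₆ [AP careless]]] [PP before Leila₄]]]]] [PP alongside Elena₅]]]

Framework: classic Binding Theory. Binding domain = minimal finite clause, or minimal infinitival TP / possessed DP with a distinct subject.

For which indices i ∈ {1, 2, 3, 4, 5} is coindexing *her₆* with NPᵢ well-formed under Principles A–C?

*her* is a pronoun, so Principle B applies: it must be free in its binding domain.
Binding domain of *her₆*: the embedded TP, whose subject is Maya₃.
*Hana₁* c-commands the pronoun but from outside its binding domain, and is not c-commanded by it → coindexation permitted.
*Selin₂* c-commands the pronoun but from outside its binding domain, and is not c-commanded by it → coindexation permitted.
*Maya₃* c-commands the pronoun within its binding domain → coindexation would violate Principle B.
*Leila₄* and the pronoun do not c-command one another → neither Principle B nor Principle C is at stake; coindexation permitted.
*Elena₅* and the pronoun do not c-command one another → neither Principle B nor Principle C is at stake; coindexation permitted.

{1, 2, 4, 5}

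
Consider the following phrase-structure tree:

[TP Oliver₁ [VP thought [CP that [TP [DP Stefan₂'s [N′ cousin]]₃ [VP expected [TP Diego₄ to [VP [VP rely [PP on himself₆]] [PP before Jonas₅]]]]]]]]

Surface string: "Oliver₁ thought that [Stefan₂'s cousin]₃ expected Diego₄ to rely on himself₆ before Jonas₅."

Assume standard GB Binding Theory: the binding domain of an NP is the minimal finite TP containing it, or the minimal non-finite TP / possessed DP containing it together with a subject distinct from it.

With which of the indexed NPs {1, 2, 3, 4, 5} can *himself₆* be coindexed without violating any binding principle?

*himself* is an anaphor, so Principle A applies: it must be bound in its binding domain.
Binding domain of *himself₆*: the embedded TP, whose subject is Diego₄.
*Oliver₁* c-commands the anaphor but is outside its binding domain → cannot satisfy Principle A.
*Stefan₂* does not c-command the anaphor → cannot bind it.
*[Stefan₂'s cousin]₃* c-commands the anaphor but is outside its binding domain → cannot satisfy Principle A.
*Diego₄* c-commands the anaphor within its binding domain → licit binder.
*Jonas₅* does not c-command the anaphor → cannot bind it.

{4}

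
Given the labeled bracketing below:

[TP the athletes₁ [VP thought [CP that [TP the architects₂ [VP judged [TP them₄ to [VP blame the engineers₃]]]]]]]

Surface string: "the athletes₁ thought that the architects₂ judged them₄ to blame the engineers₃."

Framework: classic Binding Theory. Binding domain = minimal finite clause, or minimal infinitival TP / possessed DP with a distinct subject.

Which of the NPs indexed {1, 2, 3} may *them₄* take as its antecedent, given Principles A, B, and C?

{1}

*them* is a pronoun, so Principle B applies: it must be free in its binding domain.
Binding domain of *them₄*: the embedded TP, whose subject is the architects₂.
*the athletes₁* c-commands the pronoun but from outside its binding domain, and is not c-commanded by it → coindexation permitted.
*the architects₂* c-commands the pronoun within its binding domain → coindexation would violate Principle B.
*the engineers₃*: the pronoun c-commands this R-expression → coindexation would violate Principle C on *the engineers₃*.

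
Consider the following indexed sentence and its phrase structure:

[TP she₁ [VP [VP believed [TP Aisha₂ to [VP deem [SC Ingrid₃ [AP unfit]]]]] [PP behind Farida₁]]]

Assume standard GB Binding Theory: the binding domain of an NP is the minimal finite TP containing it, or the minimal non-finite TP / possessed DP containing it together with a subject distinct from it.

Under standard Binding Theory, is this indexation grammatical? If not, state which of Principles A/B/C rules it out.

The two coindexed NPs are *she₁* and *Farida₁*.
*Farida₁* is an R-expression. Principle C requires it to be free everywhere.
*she₁* c-commands it and carries the same index.
The R-expression is bound → Principle C violation.

Principle C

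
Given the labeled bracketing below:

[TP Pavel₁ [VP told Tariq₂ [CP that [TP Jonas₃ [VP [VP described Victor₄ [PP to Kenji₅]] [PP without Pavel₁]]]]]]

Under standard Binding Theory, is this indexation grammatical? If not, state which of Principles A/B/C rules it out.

The two coindexed NPs are *Pavel₁* (the lower occurrence) and *Pavel₁* (the higher occurrence).
*Pavel₁* (the lower occurrence) is an R-expression. Principle C requires it to be free everywhere.
*Pavel₁* (the higher occurrence) c-commands it and carries the same index.
The R-expression is bound → Principle C violation.

Principle C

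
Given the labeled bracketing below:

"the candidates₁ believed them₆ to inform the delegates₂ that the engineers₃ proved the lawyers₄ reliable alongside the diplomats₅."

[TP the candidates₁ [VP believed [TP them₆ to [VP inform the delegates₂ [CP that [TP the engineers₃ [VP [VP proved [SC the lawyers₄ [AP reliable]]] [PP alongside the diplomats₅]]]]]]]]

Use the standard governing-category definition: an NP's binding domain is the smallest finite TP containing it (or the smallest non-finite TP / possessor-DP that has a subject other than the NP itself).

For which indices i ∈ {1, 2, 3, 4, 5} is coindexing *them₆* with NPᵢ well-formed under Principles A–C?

none

*them* is a pronoun, so Principle B applies: it must be free in its binding domain.
Binding domain of *them₆*: the matrix TP, whose subject is the candidates₁.
*the candidates₁* c-commands the pronoun within its binding domain → coindexation would violate Principle B.
*the delegates₂*: the pronoun c-commands this R-expression → coindexation would violate Principle C on *the delegates₂*.
*the engineers₃*: the pronoun c-commands this R-expression → coindexation would violate Principle C on *the engineers₃*.
*the lawyers₄*: the pronoun c-commands this R-expression → coindexation would violate Principle C on *the lawyers₄*.
*the diplomats₅*: the pronoun c-commands this R-expression → coindexation would violate Principle C on *the diplomats₅*.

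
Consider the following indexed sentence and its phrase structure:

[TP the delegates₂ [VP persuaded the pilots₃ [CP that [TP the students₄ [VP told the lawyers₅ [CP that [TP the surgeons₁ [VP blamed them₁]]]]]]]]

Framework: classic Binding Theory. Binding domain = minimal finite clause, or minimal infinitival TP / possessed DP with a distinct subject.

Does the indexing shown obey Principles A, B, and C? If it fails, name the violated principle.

The two coindexed NPs are *the surgeons₁* and *them₁*.
*them₁* is a pronoun. Its binding domain is the embedded TP, whose subject is the surgeons₁.
*the surgeons₁* c-commands it within that domain and carries the same index.
The pronoun is locally bound → Principle B violation.

Principle B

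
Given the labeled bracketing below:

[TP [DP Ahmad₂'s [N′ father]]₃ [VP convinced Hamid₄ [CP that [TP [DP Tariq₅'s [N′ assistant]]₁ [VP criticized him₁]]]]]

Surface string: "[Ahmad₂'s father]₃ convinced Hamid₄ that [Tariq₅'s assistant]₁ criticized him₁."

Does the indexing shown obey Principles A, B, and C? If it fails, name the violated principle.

Principle B

The two coindexed NPs are *[Tariq₅'s assistant]₁* and *him₁*.
*him₁* is a pronoun. Its binding domain is the embedded TP, whose subject is [Tariq₅'s assistant]₁.
*[Tariq₅'s assistant]₁* c-commands it within that domain and carries the same index.
The pronoun is locally bound → Principle B violation.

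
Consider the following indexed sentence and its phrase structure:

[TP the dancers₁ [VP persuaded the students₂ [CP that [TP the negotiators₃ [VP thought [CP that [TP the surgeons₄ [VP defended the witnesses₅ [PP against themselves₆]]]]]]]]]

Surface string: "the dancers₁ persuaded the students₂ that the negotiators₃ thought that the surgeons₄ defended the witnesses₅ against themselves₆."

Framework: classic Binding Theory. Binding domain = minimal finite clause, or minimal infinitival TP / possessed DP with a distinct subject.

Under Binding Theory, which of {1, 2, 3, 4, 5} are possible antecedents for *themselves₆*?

*themselves* is an anaphor, so Principle A applies: it must be bound in its binding domain.
Binding domain of *themselves₆*: the embedded TP, whose subject is the surgeons₄.
*the dancers₁* c-commands the anaphor but is outside its binding domain → cannot satisfy Principle A.
*the students₂* c-commands the anaphor but is outside its binding domain → cannot satisfy Principle A.
*the negotiators₃* c-commands the anaphor but is outside its binding domain → cannot satisfy Principle A.
*the surgeons₄* c-commands the anaphor within its binding domain → licit binder.
*the witnesses₅* c-commands the anaphor within its binding domain → licit binder.

{4, 5}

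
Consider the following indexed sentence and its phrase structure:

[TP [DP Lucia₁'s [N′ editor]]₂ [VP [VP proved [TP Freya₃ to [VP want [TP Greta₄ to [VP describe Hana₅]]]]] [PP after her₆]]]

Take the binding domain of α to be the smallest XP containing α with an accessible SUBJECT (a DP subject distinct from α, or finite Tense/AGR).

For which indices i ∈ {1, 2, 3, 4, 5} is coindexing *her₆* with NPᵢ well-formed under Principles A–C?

{1, 3, 4, 5}

*her* is a pronoun, so Principle B applies: it must be free in its binding domain.
Binding domain of *her₆*: the matrix TP, whose subject is [Lucia₁'s editor]₂.
*Lucia₁* and the pronoun do not c-command one another → neither Principle B nor Principle C is at stake; coindexation permitted.
*[Lucia₁'s editor]₂* c-commands the pronoun within its binding domain → coindexation would violate Principle B.
*Freya₃* and the pronoun do not c-command one another → neither Principle B nor Principle C is at stake; coindexation permitted.
*Greta₄* and the pronoun do not c-command one another → neither Principle B nor Principle C is at stake; coindexation permitted.
*Hana₅* and the pronoun do not c-command one another → neither Principle B nor Principle C is at stake; coindexation permitted.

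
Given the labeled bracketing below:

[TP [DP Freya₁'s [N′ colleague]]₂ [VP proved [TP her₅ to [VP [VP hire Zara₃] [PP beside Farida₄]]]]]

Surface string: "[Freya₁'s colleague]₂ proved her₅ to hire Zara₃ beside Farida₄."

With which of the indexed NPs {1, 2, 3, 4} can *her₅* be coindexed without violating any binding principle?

{1}

*her* is a pronoun, so Principle B applies: it must be free in its binding domain.
Binding domain of *her₅*: the matrix TP, whose subject is [Freya₁'s colleague]₂.
*Freya₁* and the pronoun do not c-command one another → neither Principle B nor Principle C is at stake; coindexation permitted.
*[Freya₁'s colleague]₂* c-commands the pronoun within its binding domain → coindexation would violate Principle B.
*Zara₃*: the pronoun c-commands this R-expression → coindexation would violate Principle C on *Zara₃*.
*Farida₄*: the pronoun c-commands this R-expression → coindexation would violate Principle C on *Farida₄*.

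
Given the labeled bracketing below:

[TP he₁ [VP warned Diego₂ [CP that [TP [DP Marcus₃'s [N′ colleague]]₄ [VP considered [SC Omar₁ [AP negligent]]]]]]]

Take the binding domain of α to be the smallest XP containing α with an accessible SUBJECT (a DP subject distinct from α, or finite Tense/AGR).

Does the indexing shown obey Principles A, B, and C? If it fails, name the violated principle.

Principle C

The two coindexed NPs are *he₁* and *Omar₁*.
*Omar₁* is an R-expression. Principle C requires it to be free everywhere.
*he₁* c-commands it and carries the same index.
The R-expression is bound → Principle C violation.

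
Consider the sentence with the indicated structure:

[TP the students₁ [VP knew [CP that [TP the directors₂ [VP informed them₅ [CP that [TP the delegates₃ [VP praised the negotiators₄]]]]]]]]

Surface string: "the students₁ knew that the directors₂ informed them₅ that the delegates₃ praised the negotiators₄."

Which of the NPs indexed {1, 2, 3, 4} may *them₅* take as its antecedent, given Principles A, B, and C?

{1}

*them* is a pronoun, so Principle B applies: it must be free in its binding domain.
Binding domain of *them₅*: the embedded TP, whose subject is the directors₂.
*the students₁* c-commands the pronoun but from outside its binding domain, and is not c-commanded by it → coindexation permitted.
*the directors₂* c-commands the pronoun within its binding domain → coindexation would violate Principle B.
*the delegates₃*: the pronoun c-commands this R-expression → coindexation would violate Principle C on *the delegates₃*.
*the negotiators₄*: the pronoun c-commands this R-expression → coindexation would violate Principle C on *the negotiators₄*.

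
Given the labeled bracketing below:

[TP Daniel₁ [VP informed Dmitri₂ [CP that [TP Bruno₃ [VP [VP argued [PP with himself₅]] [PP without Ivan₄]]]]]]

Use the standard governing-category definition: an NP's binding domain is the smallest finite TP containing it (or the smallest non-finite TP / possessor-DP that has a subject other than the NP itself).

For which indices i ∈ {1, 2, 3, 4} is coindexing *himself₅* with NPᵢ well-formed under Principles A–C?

*himself* is an anaphor, so Principle A applies: it must be bound in its binding domain.
Binding domain of *himself₅*: the embedded TP, whose subject is Bruno₃.
*Daniel₁* c-commands the anaphor but is outside its binding domain → cannot satisfy Principle A.
*Dmitri₂* c-commands the anaphor but is outside its binding domain → cannot satisfy Principle A.
*Bruno₃* c-commands the anaphor within its binding domain → licit binder.
*Ivan₄* does not c-command the anaphor → cannot bind it.

{3}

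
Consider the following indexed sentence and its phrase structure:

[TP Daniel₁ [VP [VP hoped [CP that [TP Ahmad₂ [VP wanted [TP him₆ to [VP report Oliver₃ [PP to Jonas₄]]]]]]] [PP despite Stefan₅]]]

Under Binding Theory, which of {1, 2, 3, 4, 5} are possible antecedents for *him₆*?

{1, 5}

*him* is a pronoun, so Principle B applies: it must be free in its binding domain.
Binding domain of *him₆*: the embedded TP, whose subject is Ahmad₂.
*Daniel₁* c-commands the pronoun but from outside its binding domain, and is not c-commanded by it → coindexation permitted.
*Ahmad₂* c-commands the pronoun within its binding domain → coindexation would violate Principle B.
*Oliver₃*: the pronoun c-commands this R-expression → coindexation would violate Principle C on *Oliver₃*.
*Jonas₄*: the pronoun c-commands this R-expression → coindexation would violate Principle C on *Jonas₄*.
*Stefan₅* and the pronoun do not c-command one another → neither Principle B nor Principle C is at stake; coindexation permitted.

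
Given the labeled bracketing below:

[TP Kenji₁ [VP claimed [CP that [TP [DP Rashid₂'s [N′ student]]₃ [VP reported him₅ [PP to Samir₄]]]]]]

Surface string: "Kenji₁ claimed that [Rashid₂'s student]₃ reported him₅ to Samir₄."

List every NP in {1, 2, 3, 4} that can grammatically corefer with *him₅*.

*him* is a pronoun, so Principle B applies: it must be free in its binding domain.
Binding domain of *him₅*: the embedded TP, whose subject is [Rashid₂'s student]₃.
*Kenji₁* c-commands the pronoun but from outside its binding domain, and is not c-commanded by it → coindexation permitted.
*Rashid₂* and the pronoun do not c-command one another → neither Principle B nor Principle C is at stake; coindexation permitted.
*[Rashid₂'s student]₃* c-commands the pronoun within its binding domain → coindexation would violate Principle B.
*Samir₄*: the pronoun c-commands this R-expression → coindexation would violate Principle C on *Samir₄*.

{1, 2}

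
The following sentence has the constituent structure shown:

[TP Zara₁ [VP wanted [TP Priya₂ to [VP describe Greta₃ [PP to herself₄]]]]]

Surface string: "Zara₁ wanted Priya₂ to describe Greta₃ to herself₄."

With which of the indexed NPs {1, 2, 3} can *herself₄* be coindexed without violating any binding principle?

{2, 3}

*herself* is an anaphor, so Principle A applies: it must be bound in its binding domain.
Binding domain of *herself₄*: the embedded TP, whose subject is Priya₂.
*Zara₁* c-commands the anaphor but is outside its binding domain → cannot satisfy Principle A.
*Priya₂* c-commands the anaphor within its binding domain → licit binder.
*Greta₃* c-commands the anaphor within its binding domain → licit binder.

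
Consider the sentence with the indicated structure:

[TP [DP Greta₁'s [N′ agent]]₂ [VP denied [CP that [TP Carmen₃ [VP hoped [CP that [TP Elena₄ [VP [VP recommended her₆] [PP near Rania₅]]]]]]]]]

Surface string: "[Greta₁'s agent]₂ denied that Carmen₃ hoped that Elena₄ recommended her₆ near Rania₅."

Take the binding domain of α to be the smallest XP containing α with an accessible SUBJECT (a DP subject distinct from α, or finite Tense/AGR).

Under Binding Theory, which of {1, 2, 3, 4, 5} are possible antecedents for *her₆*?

*her* is a pronoun, so Principle B applies: it must be free in its binding domain.
Binding domain of *her₆*: the embedded TP, whose subject is Elena₄.
*Greta₁* and the pronoun do not c-command one another → neither Principle B nor Principle C is at stake; coindexation permitted.
*[Greta₁'s agent]₂* c-commands the pronoun but from outside its binding domain, and is not c-commanded by it → coindexation permitted.
*Carmen₃* c-commands the pronoun but from outside its binding domain, and is not c-commanded by it → coindexation permitted.
*Elena₄* c-commands the pronoun within its binding domain → coindexation would violate Principle B.
*Rania₅* and the pronoun do not c-command one another → neither Principle B nor Principle C is at stake; coindexation permitted.

{1, 2, 3, 5}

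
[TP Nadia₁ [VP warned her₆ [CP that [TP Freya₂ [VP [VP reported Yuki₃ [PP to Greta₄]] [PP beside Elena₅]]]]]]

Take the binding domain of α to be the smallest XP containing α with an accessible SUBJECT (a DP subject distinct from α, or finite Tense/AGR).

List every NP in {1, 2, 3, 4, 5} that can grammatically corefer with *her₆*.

*her* is a pronoun, so Principle B applies: it must be free in its binding domain.
Binding domain of *her₆*: the matrix TP, whose subject is Nadia₁.
*Nadia₁* c-commands the pronoun within its binding domain → coindexation would violate Principle B.
*Freya₂*: the pronoun c-commands this R-expression → coindexation would violate Principle C on *Freya₂*.
*Yuki₃*: the pronoun c-commands this R-expression → coindexation would violate Principle C on *Yuki₃*.
*Greta₄*: the pronoun c-commands this R-expression → coindexation would violate Principle C on *Greta₄*.
*Elena₅*: the pronoun c-commands this R-expression → coindexation would violate Principle C on *Elena₅*.

none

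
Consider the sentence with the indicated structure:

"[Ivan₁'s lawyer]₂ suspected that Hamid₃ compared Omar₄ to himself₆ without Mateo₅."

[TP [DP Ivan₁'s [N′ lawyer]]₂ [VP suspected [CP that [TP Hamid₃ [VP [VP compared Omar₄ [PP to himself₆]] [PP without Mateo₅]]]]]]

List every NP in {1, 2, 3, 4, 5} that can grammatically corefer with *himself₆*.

*himself* is an anaphor, so Principle A applies: it must be bound in its binding domain.
Binding domain of *himself₆*: the embedded TP, whose subject is Hamid₃.
*Ivan₁* does not c-command the anaphor → cannot bind it.
*[Ivan₁'s lawyer]₂* c-commands the anaphor but is outside its binding domain → cannot satisfy Principle A.
*Hamid₃* c-commands the anaphor within its binding domain → licit binder.
*Omar₄* c-commands the anaphor within its binding domain → licit binder.
*Mateo₅* does not c-command the anaphor → cannot bind it.

{3, 4}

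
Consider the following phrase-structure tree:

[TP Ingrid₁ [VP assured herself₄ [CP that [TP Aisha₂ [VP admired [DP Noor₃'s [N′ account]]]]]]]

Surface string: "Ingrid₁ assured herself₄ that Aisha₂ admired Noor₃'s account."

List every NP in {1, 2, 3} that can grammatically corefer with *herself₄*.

*herself* is an anaphor, so Principle A applies: it must be bound in its binding domain.
Binding domain of *herself₄*: the matrix TP, whose subject is Ingrid₁.
*Ingrid₁* c-commands the anaphor within its binding domain → licit binder.
*Aisha₂* does not c-command the anaphor → cannot bind it.
*Noor₃* does not c-command the anaphor → cannot bind it.

{1}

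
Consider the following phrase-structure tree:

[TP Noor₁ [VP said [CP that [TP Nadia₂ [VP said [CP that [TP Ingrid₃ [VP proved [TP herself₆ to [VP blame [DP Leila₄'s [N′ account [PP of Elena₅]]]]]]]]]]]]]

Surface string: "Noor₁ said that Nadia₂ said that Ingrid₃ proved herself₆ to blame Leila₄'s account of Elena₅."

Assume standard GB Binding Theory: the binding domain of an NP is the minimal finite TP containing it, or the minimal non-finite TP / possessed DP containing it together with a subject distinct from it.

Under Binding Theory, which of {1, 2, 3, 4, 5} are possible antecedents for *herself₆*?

*herself* is an anaphor, so Principle A applies: it must be bound in its binding domain.
Binding domain of *herself₆*: the embedded TP, whose subject is Ingrid₃.
*Noor₁* c-commands the anaphor but is outside its binding domain → cannot satisfy Principle A.
*Nadia₂* c-commands the anaphor but is outside its binding domain → cannot satisfy Principle A.
*Ingrid₃* c-commands the anaphor within its binding domain → licit binder.
*Leila₄* does not c-command the anaphor → cannot bind it.
*Elena₅* does not c-command the anaphor → cannot bind it.

{3}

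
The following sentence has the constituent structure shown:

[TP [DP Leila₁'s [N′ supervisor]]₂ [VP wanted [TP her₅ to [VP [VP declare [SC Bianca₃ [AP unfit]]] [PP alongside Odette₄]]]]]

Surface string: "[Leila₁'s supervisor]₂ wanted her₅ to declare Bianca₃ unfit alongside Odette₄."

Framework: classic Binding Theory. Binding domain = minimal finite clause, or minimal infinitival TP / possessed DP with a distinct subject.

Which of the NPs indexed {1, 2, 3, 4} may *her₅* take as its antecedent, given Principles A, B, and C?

{1}

*her* is a pronoun, so Principle B applies: it must be free in its binding domain.
Binding domain of *her₅*: the matrix TP, whose subject is [Leila₁'s supervisor]₂.
*Leila₁* and the pronoun do not c-command one another → neither Principle B nor Principle C is at stake; coindexation permitted.
*[Leila₁'s supervisor]₂* c-commands the pronoun within its binding domain → coindexation would violate Principle B.
*Bianca₃*: the pronoun c-commands this R-expression → coindexation would violate Principle C on *Bianca₃*.
*Odette₄*: the pronoun c-commands this R-expression → coindexation would violate Principle C on *Odette₄*.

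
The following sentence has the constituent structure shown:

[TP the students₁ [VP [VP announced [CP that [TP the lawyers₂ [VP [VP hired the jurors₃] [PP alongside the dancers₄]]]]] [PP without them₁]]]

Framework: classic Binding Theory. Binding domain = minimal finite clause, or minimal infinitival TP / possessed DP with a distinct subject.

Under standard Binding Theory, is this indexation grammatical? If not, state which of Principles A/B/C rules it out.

Principle B

The two coindexed NPs are *the students₁* and *them₁*.
*them₁* is a pronoun. Its binding domain is the matrix TP, whose subject is the students₁.
*the students₁* c-commands it within that domain and carries the same index.
The pronoun is locally bound → Principle B violation.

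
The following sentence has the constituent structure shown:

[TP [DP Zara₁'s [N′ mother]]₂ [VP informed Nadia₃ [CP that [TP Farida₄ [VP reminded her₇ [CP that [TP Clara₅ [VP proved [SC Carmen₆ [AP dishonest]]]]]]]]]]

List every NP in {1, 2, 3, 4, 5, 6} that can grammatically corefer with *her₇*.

*her* is a pronoun, so Principle B applies: it must be free in its binding domain.
Binding domain of *her₇*: the embedded TP, whose subject is Farida₄.
*Zara₁* and the pronoun do not c-command one another → neither Principle B nor Principle C is at stake; coindexation permitted.
*[Zara₁'s mother]₂* c-commands the pronoun but from outside its binding domain, and is not c-commanded by it → coindexation permitted.
*Nadia₃* c-commands the pronoun but from outside its binding domain, and is not c-commanded by it → coindexation permitted.
*Farida₄* c-commands the pronoun within its binding domain → coindexation would violate Principle B.
*Clara₅*: the pronoun c-commands this R-expression → coindexation would violate Principle C on *Clara₅*.
*Carmen₆*: the pronoun c-commands this R-expression → coindexation would violate Principle C on *Carmen₆*.

{1, 2, 3}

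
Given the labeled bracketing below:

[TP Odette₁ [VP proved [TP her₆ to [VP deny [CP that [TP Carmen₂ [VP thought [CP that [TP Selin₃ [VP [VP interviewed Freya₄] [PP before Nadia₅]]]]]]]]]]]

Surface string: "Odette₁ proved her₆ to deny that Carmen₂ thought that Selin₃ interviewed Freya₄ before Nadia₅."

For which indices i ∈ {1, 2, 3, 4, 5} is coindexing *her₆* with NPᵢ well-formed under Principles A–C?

*her* is a pronoun, so Principle B applies: it must be free in its binding domain.
Binding domain of *her₆*: the matrix TP, whose subject is Odette₁.
*Odette₁* c-commands the pronoun within its binding domain → coindexation would violate Principle B.
*Carmen₂*: the pronoun c-commands this R-expression → coindexation would violate Principle C on *Carmen₂*.
*Selin₃*: the pronoun c-commands this R-expression → coindexation would violate Principle C on *Selin₃*.
*Freya₄*: the pronoun c-commands this R-expression → coindexation would violate Principle C on *Freya₄*.
*Nadia₅*: the pronoun c-commands this R-expression → coindexation would violate Principle C on *Nadia₅*.

none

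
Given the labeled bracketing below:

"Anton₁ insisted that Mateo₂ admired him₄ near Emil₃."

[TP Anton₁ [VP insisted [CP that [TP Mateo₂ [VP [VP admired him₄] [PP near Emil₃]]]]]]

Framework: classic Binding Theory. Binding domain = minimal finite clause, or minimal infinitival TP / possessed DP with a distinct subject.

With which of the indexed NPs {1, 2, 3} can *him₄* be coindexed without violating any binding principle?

*him* is a pronoun, so Principle B applies: it must be free in its binding domain.
Binding domain of *him₄*: the embedded TP, whose subject is Mateo₂.
*Anton₁* c-commands the pronoun but from outside its binding domain, and is not c-commanded by it → coindexation permitted.
*Mateo₂* c-commands the pronoun within its binding domain → coindexation would violate Principle B.
*Emil₃* and the pronoun do not c-command one another → neither Principle B nor Principle C is at stake; coindexation permitted.

{1, 3}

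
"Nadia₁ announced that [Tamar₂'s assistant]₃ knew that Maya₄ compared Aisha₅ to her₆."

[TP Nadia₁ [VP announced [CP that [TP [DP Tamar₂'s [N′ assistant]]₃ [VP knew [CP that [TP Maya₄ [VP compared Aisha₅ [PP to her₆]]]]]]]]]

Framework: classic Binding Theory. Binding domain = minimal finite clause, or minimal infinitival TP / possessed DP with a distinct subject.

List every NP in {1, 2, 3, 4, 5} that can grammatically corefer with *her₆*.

{1, 2, 3}

*her* is a pronoun, so Principle B applies: it must be free in its binding domain.
Binding domain of *her₆*: the embedded TP, whose subject is Maya₄.
*Nadia₁* c-commands the pronoun but from outside its binding domain, and is not c-commanded by it → coindexation permitted.
*Tamar₂* and the pronoun do not c-command one another → neither Principle B nor Principle C is at stake; coindexation permitted.
*[Tamar₂'s assistant]₃* c-commands the pronoun but from outside its binding domain, and is not c-commanded by it → coindexation permitted.
*Maya₄* c-commands the pronoun within its binding domain → coindexation would violate Principle B.
*Aisha₅* c-commands the pronoun within its binding domain → coindexation would violate Principle B.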